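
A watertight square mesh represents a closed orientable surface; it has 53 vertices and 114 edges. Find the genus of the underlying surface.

3

Every face is a square and each edge borders two faces, so 4F = 2·114, giving F = 57.
χ = V − E + F = 53 − 114 + 57 = -4.
For a closed orientable surface χ = 2 − 2g, so g = (2 − (-4))/2 = 3.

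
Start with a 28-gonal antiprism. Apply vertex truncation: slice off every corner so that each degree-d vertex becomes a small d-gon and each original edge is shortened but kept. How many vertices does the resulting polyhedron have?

224

The base solid has V = 56, E = 112, F = 58.
Truncation replaces each original edge-end by a new vertex, so V′ = 2E = 224.
Each original edge survives, and each old vertex of degree d contributes d new edges; summing degrees gives Σd = 2E, so E′ = E + 2E = 3E = 336.
Each original face survives and each original vertex becomes one new face: F′ = F + V = 114.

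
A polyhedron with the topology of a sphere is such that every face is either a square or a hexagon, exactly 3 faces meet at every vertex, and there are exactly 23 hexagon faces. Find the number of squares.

Let x be the number of squares; then F = 23 + x.
Edge–face incidences: 2E = 6·23 + 4·x = 138 + 4x.
Every vertex has degree 3, so 3V = 2E.
Euler: V − E + F = 2 ⇒ (2E)/3 − E + (23 + x) = 2.
Multiply by 6: 2·(2E) − 3·(2E) + 6·(23 + x) = 12, i.e. 138 + 6x − (138 + 4x) = 12.
Collecting terms: 2x = 12, so x = 6.
Then 2E = 138 + 4·6 = 162, so E = 81, V = 2E/3 = 54, F = 23 + 6 = 29.

6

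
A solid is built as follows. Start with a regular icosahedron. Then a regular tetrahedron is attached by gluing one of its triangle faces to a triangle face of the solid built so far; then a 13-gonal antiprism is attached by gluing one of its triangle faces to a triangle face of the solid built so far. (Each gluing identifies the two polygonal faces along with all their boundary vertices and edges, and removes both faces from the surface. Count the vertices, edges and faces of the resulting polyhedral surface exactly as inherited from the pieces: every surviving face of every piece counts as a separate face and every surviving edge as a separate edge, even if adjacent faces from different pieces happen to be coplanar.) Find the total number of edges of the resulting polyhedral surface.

82

A regular icosahedron: V=12, E=30, F=20.
Attach a regular tetrahedron (V=4, E=6, F=4) along a 3-gon: merge 3 vertices and 3 edges, delete both glued faces → V=13, E=33, F=22.
Attach a 13-gonal antiprism (V=26, E=52, F=28) along a 3-gon: merge 3 vertices and 3 edges, delete both glued faces → V=36, E=82, F=48.
Check: V − E + F = 36 − 82 + 48 = 2.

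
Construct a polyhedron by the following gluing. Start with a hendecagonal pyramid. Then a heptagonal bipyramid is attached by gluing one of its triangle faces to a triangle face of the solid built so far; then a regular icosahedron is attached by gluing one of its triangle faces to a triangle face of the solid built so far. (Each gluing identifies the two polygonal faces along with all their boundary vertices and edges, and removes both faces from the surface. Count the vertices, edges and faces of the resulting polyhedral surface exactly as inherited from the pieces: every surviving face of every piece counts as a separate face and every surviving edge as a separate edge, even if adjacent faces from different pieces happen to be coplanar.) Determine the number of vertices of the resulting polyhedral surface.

27

A hendecagonal pyramid: V=12, E=22, F=12.
Attach a heptagonal bipyramid (V=9, E=21, F=14) along a 3-gon: merge 3 vertices and 3 edges, delete both glued faces → V=18, E=40, F=24.
Attach a regular icosahedron (V=12, E=30, F=20) along a 3-gon: merge 3 vertices and 3 edges, delete both glued faces → V=27, E=67, F=42.
Check: V − E + F = 27 − 67 + 42 = 2.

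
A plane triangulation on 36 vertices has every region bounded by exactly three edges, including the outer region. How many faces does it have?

In a plane triangulation 3F = 2E and V − E + F = 2, so F = 2V − 4 = 2·36 − 4 = 68.

68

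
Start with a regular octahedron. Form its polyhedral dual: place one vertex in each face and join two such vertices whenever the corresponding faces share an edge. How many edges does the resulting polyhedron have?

The base solid has V = 6, E = 12, F = 8.
The dual swaps V and F and preserves E: V′ = F = 8, E′ = E = 12, F′ = V = 6.

12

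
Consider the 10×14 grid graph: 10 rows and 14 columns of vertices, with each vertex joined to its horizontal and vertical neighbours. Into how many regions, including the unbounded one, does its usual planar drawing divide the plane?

118

The grid has V = 10·14 = 140 vertices and E = 10·13 + 14·9 = 256 edges.
F = 2 − V + E = 2 − 140 + 256 = 118.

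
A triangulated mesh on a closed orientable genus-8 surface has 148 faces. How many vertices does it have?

60

χ = 2 − 2·8 = -14, and every face is a triangle so 3F = 2E.
E = 3·148/2 = 222. Then V = -14 + E − F = -14 + 222 − 148 = 60.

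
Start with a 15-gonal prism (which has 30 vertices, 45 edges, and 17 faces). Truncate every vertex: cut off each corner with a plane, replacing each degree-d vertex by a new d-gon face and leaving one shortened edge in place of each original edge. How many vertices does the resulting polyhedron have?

Truncation replaces each original edge-end by a new vertex, so V′ = 2E = 90.
Each original edge survives, and each old vertex of degree d contributes d new edges; summing degrees gives Σd = 2E, so E′ = E + 2E = 3E = 135.
Each original face survives and each original vertex becomes one new face: F′ = F + V = 47.

90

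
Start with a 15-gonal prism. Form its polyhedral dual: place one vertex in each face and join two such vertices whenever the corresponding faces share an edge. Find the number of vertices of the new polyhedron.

The base solid has V = 30, E = 45, F = 17.
The dual swaps V and F and preserves E: V′ = F = 17, E′ = E = 45, F′ = V = 30.

17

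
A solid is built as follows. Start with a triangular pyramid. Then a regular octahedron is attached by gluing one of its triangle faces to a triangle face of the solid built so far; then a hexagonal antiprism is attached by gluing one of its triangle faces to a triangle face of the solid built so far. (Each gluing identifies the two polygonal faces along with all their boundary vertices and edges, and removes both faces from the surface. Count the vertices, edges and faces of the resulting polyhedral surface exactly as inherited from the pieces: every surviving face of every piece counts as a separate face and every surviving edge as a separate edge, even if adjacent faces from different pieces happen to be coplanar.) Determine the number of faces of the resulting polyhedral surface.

A triangular pyramid: V=4, E=6, F=4.
Attach a regular octahedron (V=6, E=12, F=8) along a 3-gon: merge 3 vertices and 3 edges, delete both glued faces → V=7, E=15, F=10.
Attach a hexagonal antiprism (V=12, E=24, F=14) along a 3-gon: merge 3 vertices and 3 edges, delete both glued faces → V=16, E=36, F=22.
Check: V − E + F = 16 − 36 + 22 = 2.

22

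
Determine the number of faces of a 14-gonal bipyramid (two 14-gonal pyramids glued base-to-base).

28

A bipyramid over an n-gon has 2n triangular faces and n + 2 vertices: V = 14 + 2 = 16, E = 3·14 = 42, F = 2·14 = 28.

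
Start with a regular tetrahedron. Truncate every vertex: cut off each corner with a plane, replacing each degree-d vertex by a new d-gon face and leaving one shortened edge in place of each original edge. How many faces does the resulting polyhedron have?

The base solid has V = 4, E = 6, F = 4.
Truncation replaces each original edge-end by a new vertex, so V′ = 2E = 12.
Each original edge survives, and each old vertex of degree d contributes d new edges; summing degrees gives Σd = 2E, so E′ = E + 2E = 3E = 18.
Each original face survives and each original vertex becomes one new face: F′ = F + V = 8.

8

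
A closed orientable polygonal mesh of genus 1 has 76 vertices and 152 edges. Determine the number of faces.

For a closed orientable surface of genus 1, χ = 2 − 2·1 = 0.
F = 0 − V + E = 0 − 76 + 152 = 76.

76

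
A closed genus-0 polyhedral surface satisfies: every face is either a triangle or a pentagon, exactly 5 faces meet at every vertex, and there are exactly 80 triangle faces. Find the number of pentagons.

Let x be the number of pentagons; then F = 80 + x.
Edge–face incidences: 2E = 3·80 + 5·x = 240 + 5x.
Every vertex has degree 5, so 5V = 2E.
Euler: V − E + F = 2 ⇒ (2E)/5 − E + (80 + x) = 2.
Multiply by 10: 2·(2E) − 5·(2E) + 10·(80 + x) = 20, i.e. 800 + 10x − 3·(240 + 5x) = 20.
Collecting terms: −5x + 80 = 20, so −5x = −60, so x = 12.
Then 2E = 240 + 5·12 = 300, so E = 150, V = 2E/5 = 60, F = 80 + 12 = 92.

12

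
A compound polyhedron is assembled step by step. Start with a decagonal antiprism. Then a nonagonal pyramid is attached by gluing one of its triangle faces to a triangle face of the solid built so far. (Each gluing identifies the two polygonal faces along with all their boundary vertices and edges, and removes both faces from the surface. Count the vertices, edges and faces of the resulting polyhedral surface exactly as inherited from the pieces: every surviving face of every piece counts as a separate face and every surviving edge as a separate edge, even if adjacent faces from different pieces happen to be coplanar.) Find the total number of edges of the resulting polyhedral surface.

A decagonal antiprism: V=20, E=40, F=22.
Attach a nonagonal pyramid (V=10, E=18, F=10) along a 3-gon: merge 3 vertices and 3 edges, delete both glued faces → V=27, E=55, F=30.
Check: V − E + F = 27 − 55 + 30 = 2.

55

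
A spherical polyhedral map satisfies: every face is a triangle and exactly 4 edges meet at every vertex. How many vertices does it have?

Each face has 3 edges and each edge borders two faces, so 2E = 3F.
Each vertex has degree 4, so 4V = 2E and hence V = 3F/4.
Euler: V − E + F = 2 ⇒ (3F/4) − (3F/2) + F = 2.
Multiply by 8: (6 − 12 + 8)F = 16, i.e. 2F = 16.
So F = 8, E = 3·8/2 = 12, V = 3·8/4 = 6.

6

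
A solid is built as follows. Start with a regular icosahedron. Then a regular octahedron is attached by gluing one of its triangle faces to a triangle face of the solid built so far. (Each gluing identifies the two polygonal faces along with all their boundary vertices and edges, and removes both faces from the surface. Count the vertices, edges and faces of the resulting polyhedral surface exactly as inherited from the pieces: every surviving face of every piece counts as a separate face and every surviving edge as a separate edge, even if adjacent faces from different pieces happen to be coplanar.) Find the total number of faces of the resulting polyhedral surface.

A regular icosahedron: V=12, E=30, F=20.
Attach a regular octahedron (V=6, E=12, F=8) along a 3-gon: merge 3 vertices and 3 edges, delete both glued faces → V=15, E=39, F=26.
Check: V − E + F = 15 − 39 + 26 = 2.

26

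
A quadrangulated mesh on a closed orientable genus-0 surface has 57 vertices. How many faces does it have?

55

χ = 2 − 2·0 = 2, and every face is a square so 4F = 2E.
V − E + F = 2 with E = 4F/2 gives 57 − (4/2 − 1)·F = 2, so F = 55 and E = 110.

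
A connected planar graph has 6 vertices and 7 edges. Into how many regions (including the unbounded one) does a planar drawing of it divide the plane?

3

Euler's formula for a connected plane graph: V − E + F = 2, so F = 2 − 6 + 7 = 3.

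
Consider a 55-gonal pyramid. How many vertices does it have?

A pyramid on an n-gon base has one n-gon and n triangles: V = 55 + 1 = 56, E = 2·55 = 110, F = 55 + 1 = 56.

56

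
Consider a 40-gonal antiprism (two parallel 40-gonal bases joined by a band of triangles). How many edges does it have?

An antiprism on an n-gon has two n-gon caps and 2n triangles: V = 2·40 = 80, E = 4·40 = 160, F = 2·40 + 2 = 82.

160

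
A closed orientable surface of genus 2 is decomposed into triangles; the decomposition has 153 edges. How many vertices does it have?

49

χ = 2 − 2·2 = -2, and every face is a triangle so 3F = 2E.
F = 2E/3 = 102. Then V = -2 + E − F = -2 + 153 − 102 = 49.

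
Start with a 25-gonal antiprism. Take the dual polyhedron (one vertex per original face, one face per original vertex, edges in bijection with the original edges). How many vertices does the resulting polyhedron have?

52

The base solid has V = 50, E = 100, F = 52.
The dual swaps V and F and preserves E: V′ = F = 52, E′ = E = 100, F′ = V = 50.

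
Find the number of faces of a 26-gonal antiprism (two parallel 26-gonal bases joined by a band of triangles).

54

An antiprism on an n-gon has two n-gon caps and 2n triangles: V = 2·26 = 52, E = 4·26 = 104, F = 2·26 + 2 = 54.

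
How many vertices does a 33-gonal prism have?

A prism on an n-gon has two n-gon bases and n rectangular sides: V = 2·33 = 66, E = 3·33 = 99, F = 33 + 2 = 35.

66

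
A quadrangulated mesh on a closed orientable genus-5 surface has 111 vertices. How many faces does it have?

χ = 2 − 2·5 = -8, and every face is a square so 4F = 2E.
V − E + F = -8 with E = 4F/2 gives 111 − (4/2 − 1)·F = -8, so F = 119 and E = 238.

119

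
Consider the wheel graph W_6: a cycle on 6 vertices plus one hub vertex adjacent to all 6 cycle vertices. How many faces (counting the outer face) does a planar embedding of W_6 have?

W_6 has V = 6 + 1 = 7 vertices and E = 2·6 = 12 edges.
By Euler's formula F = 2 − V + E = 2 − 7 + 12 = 7.

7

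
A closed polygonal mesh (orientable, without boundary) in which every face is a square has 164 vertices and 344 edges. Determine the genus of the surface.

Every face is a square and each edge borders two faces, so 4F = 2·344, giving F = 172.
χ = V − E + F = 164 − 344 + 172 = -8.
For a closed orientable surface χ = 2 − 2g, so g = (2 − (-8))/2 = 5.

5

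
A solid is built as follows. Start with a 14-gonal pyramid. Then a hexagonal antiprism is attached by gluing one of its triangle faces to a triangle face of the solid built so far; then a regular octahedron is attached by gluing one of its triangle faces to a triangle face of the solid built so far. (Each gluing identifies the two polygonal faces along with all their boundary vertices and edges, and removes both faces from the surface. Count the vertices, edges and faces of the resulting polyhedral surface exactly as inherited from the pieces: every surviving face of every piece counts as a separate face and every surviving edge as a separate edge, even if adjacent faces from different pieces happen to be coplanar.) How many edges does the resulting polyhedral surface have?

58

A 14-gonal pyramid: V=15, E=28, F=15.
Attach a hexagonal antiprism (V=12, E=24, F=14) along a 3-gon: merge 3 vertices and 3 edges, delete both glued faces → V=24, E=49, F=27.
Attach a regular octahedron (V=6, E=12, F=8) along a 3-gon: merge 3 vertices and 3 edges, delete both glued faces → V=27, E=58, F=33.
Check: V − E + F = 27 − 58 + 33 = 2.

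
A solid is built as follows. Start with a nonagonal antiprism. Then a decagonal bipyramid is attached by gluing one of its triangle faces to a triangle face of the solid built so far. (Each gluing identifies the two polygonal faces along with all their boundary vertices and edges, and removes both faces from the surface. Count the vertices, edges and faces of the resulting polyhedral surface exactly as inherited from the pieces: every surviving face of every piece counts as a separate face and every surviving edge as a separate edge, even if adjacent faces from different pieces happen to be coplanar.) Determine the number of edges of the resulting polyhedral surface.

63

A nonagonal antiprism: V=18, E=36, F=20.
Attach a decagonal bipyramid (V=12, E=30, F=20) along a 3-gon: merge 3 vertices and 3 edges, delete both glued faces → V=27, E=63, F=38.
Check: V − E + F = 27 − 63 + 38 = 2.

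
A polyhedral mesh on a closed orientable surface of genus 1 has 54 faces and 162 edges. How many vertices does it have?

For a closed orientable surface of genus 1, χ = 2 − 2·1 = 0.
V = 0 + E − F = 0 + 162 − 54 = 108.

108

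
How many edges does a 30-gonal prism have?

90

A prism on an n-gon has two n-gon bases and n rectangular sides: V = 2·30 = 60, E = 3·30 = 90, F = 30 + 2 = 32.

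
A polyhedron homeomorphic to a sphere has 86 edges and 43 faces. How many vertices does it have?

45

Here V − E + F = 2.
V = 2 + E − F = 2 + 86 − 43 = 45.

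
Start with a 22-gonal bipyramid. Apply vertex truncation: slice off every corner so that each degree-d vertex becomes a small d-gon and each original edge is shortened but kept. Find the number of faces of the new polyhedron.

The base solid has V = 24, E = 66, F = 44.
Truncation replaces each original edge-end by a new vertex, so V′ = 2E = 132.
Each original edge survives, and each old vertex of degree d contributes d new edges; summing degrees gives Σd = 2E, so E′ = E + 2E = 3E = 198.
Each original face survives and each original vertex becomes one new face: F′ = F + V = 68.

68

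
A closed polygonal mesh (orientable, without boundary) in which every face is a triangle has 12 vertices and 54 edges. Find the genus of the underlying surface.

4

Every face is a triangle and each edge borders two faces, so 3F = 2·54, giving F = 36.
χ = V − E + F = 12 − 54 + 36 = -6.
For a closed orientable surface χ = 2 − 2g, so g = (2 − (-6))/2 = 4.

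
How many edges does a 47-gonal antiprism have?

188

An antiprism on an n-gon has two n-gon caps and 2n triangles: V = 2·47 = 94, E = 4·47 = 188, F = 2·47 + 2 = 96.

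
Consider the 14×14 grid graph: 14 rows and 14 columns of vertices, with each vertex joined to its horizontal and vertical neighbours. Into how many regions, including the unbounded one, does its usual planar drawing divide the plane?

170

The grid has V = 14·14 = 196 vertices and E = 14·13 + 14·13 = 364 edges.
F = 2 − V + E = 2 − 196 + 364 = 170.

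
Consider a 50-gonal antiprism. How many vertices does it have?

An antiprism on an n-gon has two n-gon caps and 2n triangles: V = 2·50 = 100, E = 4·50 = 200, F = 2·50 + 2 = 102.

100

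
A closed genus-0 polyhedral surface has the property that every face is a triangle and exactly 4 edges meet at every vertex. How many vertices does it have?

Each face has 3 edges and each edge borders two faces, so 2E = 3F.
Each vertex has degree 4, so 4V = 2E and hence V = 3F/4.
Euler: V − E + F = 2 ⇒ (3F/4) − (3F/2) + F = 2.
Multiply by 8: (6 − 12 + 8)F = 16, i.e. 2F = 16.
So F = 8, E = 3·8/2 = 12, V = 3·8/4 = 6.

6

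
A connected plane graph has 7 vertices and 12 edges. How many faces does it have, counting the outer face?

7

Euler's formula for a connected plane graph: V − E + F = 2, so F = 2 − 7 + 12 = 7.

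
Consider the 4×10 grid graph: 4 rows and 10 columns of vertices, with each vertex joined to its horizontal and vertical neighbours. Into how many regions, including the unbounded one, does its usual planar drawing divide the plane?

28

The grid has V = 4·10 = 40 vertices and E = 4·9 + 10·3 = 66 edges.
F = 2 − V + E = 2 − 40 + 66 = 28.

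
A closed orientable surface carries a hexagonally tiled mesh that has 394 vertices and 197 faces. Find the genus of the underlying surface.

1

Every face is a hexagon, so 2E = 6·197 = 1182, giving E = 591.
χ = V − E + F = 394 − 591 + 197 = 0.
For a closed orientable surface χ = 2 − 2g, so g = (2 − (0))/2 = 1.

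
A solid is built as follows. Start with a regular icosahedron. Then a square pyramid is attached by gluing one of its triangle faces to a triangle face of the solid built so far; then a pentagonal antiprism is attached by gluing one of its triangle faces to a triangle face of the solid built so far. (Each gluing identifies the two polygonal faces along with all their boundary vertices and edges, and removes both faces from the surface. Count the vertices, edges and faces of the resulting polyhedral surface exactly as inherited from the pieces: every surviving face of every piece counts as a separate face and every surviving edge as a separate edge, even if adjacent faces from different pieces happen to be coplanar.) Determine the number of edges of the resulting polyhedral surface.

52

A regular icosahedron: V=12, E=30, F=20.
Attach a square pyramid (V=5, E=8, F=5) along a 3-gon: merge 3 vertices and 3 edges, delete both glued faces → V=14, E=35, F=23.
Attach a pentagonal antiprism (V=10, E=20, F=12) along a 3-gon: merge 3 vertices and 3 edges, delete both glued faces → V=21, E=52, F=33.
Check: V − E + F = 21 − 52 + 33 = 2.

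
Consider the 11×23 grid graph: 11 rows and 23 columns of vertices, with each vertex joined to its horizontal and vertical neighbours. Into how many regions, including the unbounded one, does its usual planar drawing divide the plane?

221

The grid has V = 11·23 = 253 vertices and E = 11·22 + 23·10 = 472 edges.
F = 2 − V + E = 2 − 253 + 472 = 221.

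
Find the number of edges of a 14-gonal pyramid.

28

A pyramid on an n-gon base has one n-gon and n triangles: V = 14 + 1 = 15, E = 2·14 = 28, F = 14 + 1 = 15.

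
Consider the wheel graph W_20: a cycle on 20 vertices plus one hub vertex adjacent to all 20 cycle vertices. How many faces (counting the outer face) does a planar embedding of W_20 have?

21

W_20 has V = 20 + 1 = 21 vertices and E = 2·20 = 40 edges.
By Euler's formula F = 2 − V + E = 2 − 21 + 40 = 21.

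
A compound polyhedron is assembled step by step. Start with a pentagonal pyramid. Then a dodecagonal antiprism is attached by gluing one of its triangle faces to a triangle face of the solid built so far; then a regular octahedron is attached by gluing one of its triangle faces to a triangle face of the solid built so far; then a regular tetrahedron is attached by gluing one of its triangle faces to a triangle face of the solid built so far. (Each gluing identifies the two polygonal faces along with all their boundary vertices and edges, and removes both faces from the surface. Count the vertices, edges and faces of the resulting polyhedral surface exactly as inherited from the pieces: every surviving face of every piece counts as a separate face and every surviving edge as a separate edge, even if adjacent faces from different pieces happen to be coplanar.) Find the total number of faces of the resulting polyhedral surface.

A pentagonal pyramid: V=6, E=10, F=6.
Attach a dodecagonal antiprism (V=24, E=48, F=26) along a 3-gon: merge 3 vertices and 3 edges, delete both glued faces → V=27, E=55, F=30.
Attach a regular octahedron (V=6, E=12, F=8) along a 3-gon: merge 3 vertices and 3 edges, delete both glued faces → V=30, E=64, F=36.
Attach a regular tetrahedron (V=4, E=6, F=4) along a 3-gon: merge 3 vertices and 3 edges, delete both glued faces → V=31, E=67, F=38.
Check: V − E + F = 31 − 67 + 38 = 2.

38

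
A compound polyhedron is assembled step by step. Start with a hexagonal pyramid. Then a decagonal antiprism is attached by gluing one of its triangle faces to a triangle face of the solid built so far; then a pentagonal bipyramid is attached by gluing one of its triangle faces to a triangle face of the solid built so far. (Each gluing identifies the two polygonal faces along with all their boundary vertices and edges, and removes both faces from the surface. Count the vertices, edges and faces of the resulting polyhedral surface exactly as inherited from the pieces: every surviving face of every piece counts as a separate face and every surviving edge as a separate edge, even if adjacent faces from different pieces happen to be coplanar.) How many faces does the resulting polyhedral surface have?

A hexagonal pyramid: V=7, E=12, F=7.
Attach a decagonal antiprism (V=20, E=40, F=22) along a 3-gon: merge 3 vertices and 3 edges, delete both glued faces → V=24, E=49, F=27.
Attach a pentagonal bipyramid (V=7, E=15, F=10) along a 3-gon: merge 3 vertices and 3 edges, delete both glued faces → V=28, E=61, F=35.
Check: V − E + F = 28 − 61 + 35 = 2.

35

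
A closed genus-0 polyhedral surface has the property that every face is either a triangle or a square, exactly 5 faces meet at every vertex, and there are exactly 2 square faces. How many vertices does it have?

Let x be the number of triangles; then F = 2 + x.
Edge–face incidences: 2E = 4·2 + 3·x = 8 + 3x.
Every vertex has degree 5, so 5V = 2E.
Euler: V − E + F = 2 ⇒ (2E)/5 − E + (2 + x) = 2.
Multiply by 10: 2·(2E) − 5·(2E) + 10·(2 + x) = 20, i.e. 20 + 10x − 3·(8 + 3x) = 20.
Collecting terms: x − 4 = 20, so x = 24.
Then 2E = 8 + 3·24 = 80, so E = 40, V = 2E/5 = 16, F = 2 + 24 = 26.

16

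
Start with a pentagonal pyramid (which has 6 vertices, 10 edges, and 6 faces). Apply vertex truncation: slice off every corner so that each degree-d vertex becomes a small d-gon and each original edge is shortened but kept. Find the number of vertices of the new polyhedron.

20

Truncation replaces each original edge-end by a new vertex, so V′ = 2E = 20.
Each original edge survives, and each old vertex of degree d contributes d new edges; summing degrees gives Σd = 2E, so E′ = E + 2E = 3E = 30.
Each original face survives and each original vertex becomes one new face: F′ = F + V = 12.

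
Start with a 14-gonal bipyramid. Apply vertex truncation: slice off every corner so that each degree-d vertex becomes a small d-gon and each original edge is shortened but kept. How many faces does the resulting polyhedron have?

The base solid has V = 16, E = 42, F = 28.
Truncation replaces each original edge-end by a new vertex, so V′ = 2E = 84.
Each original edge survives, and each old vertex of degree d contributes d new edges; summing degrees gives Σd = 2E, so E′ = E + 2E = 3E = 126.
Each original face survives and each original vertex becomes one new face: F′ = F + V = 44.

44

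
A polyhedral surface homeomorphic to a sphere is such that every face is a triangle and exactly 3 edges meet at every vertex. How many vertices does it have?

4

Each face has 3 edges and each edge borders two faces, so 2E = 3F.
Each vertex has degree 3, so 3V = 2E and hence V = 3F/3.
Euler: V − E + F = 2 ⇒ (3F/3) − (3F/2) + F = 2.
Multiply by 6: (6 − 9 + 6)F = 12, i.e. 3F = 12.
So F = 4, E = 3·4/2 = 6, V = 3·4/3 = 4.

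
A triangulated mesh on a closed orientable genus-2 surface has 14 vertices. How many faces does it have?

χ = 2 − 2·2 = -2, and every face is a triangle so 3F = 2E.
V − E + F = -2 with E = 3F/2 gives 14 − (3/2 − 1)·F = -2, so F = 32 and E = 48.

32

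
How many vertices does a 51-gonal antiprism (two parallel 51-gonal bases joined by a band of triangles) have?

An antiprism on an n-gon has two n-gon caps and 2n triangles: V = 2·51 = 102, E = 4·51 = 204, F = 2·51 + 2 = 104.

102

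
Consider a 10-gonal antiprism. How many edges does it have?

An antiprism on an n-gon has two n-gon caps and 2n triangles: V = 2·10 = 20, E = 4·10 = 40, F = 2·10 + 2 = 22.
Check: V − E + F = 20 − 40 + 22 = 2.

40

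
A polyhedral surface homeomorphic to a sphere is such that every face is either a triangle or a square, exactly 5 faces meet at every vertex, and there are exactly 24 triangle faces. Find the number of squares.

Let x be the number of squares; then F = 24 + x.
Edge–face incidences: 2E = 3·24 + 4·x = 72 + 4x.
Every vertex has degree 5, so 5V = 2E.
Euler: V − E + F = 2 ⇒ (2E)/5 − E + (24 + x) = 2.
Multiply by 10: 2·(2E) − 5·(2E) + 10·(24 + x) = 20, i.e. 240 + 10x − 3·(72 + 4x) = 20.
Collecting terms: −2x + 24 = 20, so −2x = −4, so x = 2.
Then 2E = 72 + 4·2 = 80, so E = 40, V = 2E/5 = 16, F = 24 + 2 = 26.

2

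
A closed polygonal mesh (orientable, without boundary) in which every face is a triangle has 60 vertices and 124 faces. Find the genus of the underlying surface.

2

Every face is a triangle, so 2E = 3·124 = 372, giving E = 186.
χ = V − E + F = 60 − 186 + 124 = -2.
For a closed orientable surface χ = 2 − 2g, so g = (2 − (-2))/2 = 2.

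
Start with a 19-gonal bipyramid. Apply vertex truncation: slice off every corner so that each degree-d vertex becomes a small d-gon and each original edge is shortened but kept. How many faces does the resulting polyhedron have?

59

The base solid has V = 21, E = 57, F = 38.
Truncation replaces each original edge-end by a new vertex, so V′ = 2E = 114.
Each original edge survives, and each old vertex of degree d contributes d new edges; summing degrees gives Σd = 2E, so E′ = E + 2E = 3E = 171.
Each original face survives and each original vertex becomes one new face: F′ = F + V = 59.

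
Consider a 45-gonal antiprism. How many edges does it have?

180

An antiprism on an n-gon has two n-gon caps and 2n triangles: V = 2·45 = 90, E = 4·45 = 180, F = 2·45 + 2 = 92.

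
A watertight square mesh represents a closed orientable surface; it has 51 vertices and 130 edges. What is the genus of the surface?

Every face is a square and each edge borders two faces, so 4F = 2·130, giving F = 65.
χ = V − E + F = 51 − 130 + 65 = -14.
For a closed orientable surface χ = 2 − 2g, so g = (2 − (-14))/2 = 8.

8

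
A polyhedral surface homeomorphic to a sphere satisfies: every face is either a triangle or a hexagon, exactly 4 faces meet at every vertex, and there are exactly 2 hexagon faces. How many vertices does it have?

12

Let x be the number of triangles; then F = 2 + x.
Edge–face incidences: 2E = 6·2 + 3·x = 12 + 3x.
Every vertex has degree 4, so 4V = 2E.
Euler: V − E + F = 2 ⇒ (2E)/4 − E + (2 + x) = 2.
Multiply by 8: 2·(2E) − 4·(2E) + 8·(2 + x) = 16, i.e. 16 + 8x − 2·(12 + 3x) = 16.
Collecting terms: 2x − 8 = 16, so 2x = 24, so x = 12.
Then 2E = 12 + 3·12 = 48, so E = 24, V = 2E/4 = 12, F = 2 + 12 = 14.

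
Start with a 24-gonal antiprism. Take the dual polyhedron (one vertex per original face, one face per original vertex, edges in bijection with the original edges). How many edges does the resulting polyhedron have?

96

The base solid has V = 48, E = 96, F = 50.
The dual swaps V and F and preserves E: V′ = F = 50, E′ = E = 96, F′ = V = 48.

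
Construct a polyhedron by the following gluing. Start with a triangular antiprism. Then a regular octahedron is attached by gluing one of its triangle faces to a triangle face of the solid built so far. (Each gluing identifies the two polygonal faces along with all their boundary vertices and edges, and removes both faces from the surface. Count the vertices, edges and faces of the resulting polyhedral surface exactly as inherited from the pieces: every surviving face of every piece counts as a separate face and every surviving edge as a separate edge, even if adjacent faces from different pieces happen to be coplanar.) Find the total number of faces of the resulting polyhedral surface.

A triangular antiprism: V=6, E=12, F=8.
Attach a regular octahedron (V=6, E=12, F=8) along a 3-gon: merge 3 vertices and 3 edges, delete both glued faces → V=9, E=21, F=14.
Check: V − E + F = 9 − 21 + 14 = 2.

14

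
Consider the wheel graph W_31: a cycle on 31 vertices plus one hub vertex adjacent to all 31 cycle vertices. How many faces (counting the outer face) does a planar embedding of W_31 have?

W_31 has V = 31 + 1 = 32 vertices and E = 2·31 = 62 edges.
By Euler's formula F = 2 − V + E = 2 − 32 + 62 = 32.

32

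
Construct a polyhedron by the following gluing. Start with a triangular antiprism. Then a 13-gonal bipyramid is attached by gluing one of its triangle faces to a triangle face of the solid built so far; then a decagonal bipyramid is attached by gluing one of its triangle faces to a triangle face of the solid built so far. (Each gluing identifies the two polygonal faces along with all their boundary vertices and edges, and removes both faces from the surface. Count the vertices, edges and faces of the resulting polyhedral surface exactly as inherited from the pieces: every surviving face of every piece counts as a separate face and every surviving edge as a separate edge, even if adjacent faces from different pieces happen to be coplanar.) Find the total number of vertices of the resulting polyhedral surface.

27

A triangular antiprism: V=6, E=12, F=8.
Attach a 13-gonal bipyramid (V=15, E=39, F=26) along a 3-gon: merge 3 vertices and 3 edges, delete both glued faces → V=18, E=48, F=32.
Attach a decagonal bipyramid (V=12, E=30, F=20) along a 3-gon: merge 3 vertices and 3 edges, delete both glued faces → V=27, E=75, F=50.
Check: V − E + F = 27 − 75 + 50 = 2.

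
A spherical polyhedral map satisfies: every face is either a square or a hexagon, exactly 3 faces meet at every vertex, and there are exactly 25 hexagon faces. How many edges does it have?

87

Let x be the number of squares; then F = 25 + x.
Edge–face incidences: 2E = 6·25 + 4·x = 150 + 4x.
Every vertex has degree 3, so 3V = 2E.
Euler: V − E + F = 2 ⇒ (2E)/3 − E + (25 + x) = 2.
Multiply by 6: 2·(2E) − 3·(2E) + 6·(25 + x) = 12, i.e. 150 + 6x − (150 + 4x) = 12.
Collecting terms: 2x = 12, so x = 6.
Then 2E = 150 + 4·6 = 174, so E = 87, V = 2E/3 = 58, F = 25 + 6 = 31.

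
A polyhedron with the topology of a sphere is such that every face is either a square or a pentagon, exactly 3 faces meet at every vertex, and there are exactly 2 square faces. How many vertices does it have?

Let x be the number of pentagons; then F = 2 + x.
Edge–face incidences: 2E = 4·2 + 5·x = 8 + 5x.
Every vertex has degree 3, so 3V = 2E.
Euler: V − E + F = 2 ⇒ (2E)/3 − E + (2 + x) = 2.
Multiply by 6: 2·(2E) − 3·(2E) + 6·(2 + x) = 12, i.e. 12 + 6x − (8 + 5x) = 12.
Collecting terms: x + 4 = 12, so x = 8.
Then 2E = 8 + 5·8 = 48, so E = 24, V = 2E/3 = 16, F = 2 + 8 = 10.

16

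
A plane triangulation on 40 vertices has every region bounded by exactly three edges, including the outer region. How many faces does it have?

In a plane triangulation 3F = 2E and V − E + F = 2, so F = 2V − 4 = 2·40 − 4 = 76.

76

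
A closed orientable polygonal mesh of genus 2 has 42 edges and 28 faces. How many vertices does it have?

For a closed orientable surface of genus 2, χ = 2 − 2·2 = -2.
V = -2 + E − F = -2 + 42 − 28 = 12.

12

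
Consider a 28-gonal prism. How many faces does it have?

A prism on an n-gon has two n-gon bases and n rectangular sides: V = 2·28 = 56, E = 3·28 = 84, F = 28 + 2 = 30.

30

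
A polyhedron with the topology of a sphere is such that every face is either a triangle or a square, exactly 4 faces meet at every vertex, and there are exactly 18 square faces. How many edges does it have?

Let x be the number of triangles; then F = 18 + x.
Edge–face incidences: 2E = 4·18 + 3·x = 72 + 3x.
Every vertex has degree 4, so 4V = 2E.
Euler: V − E + F = 2 ⇒ (2E)/4 − E + (18 + x) = 2.
Multiply by 8: 2·(2E) − 4·(2E) + 8·(18 + x) = 16, i.e. 144 + 8x − 2·(72 + 3x) = 16.
Collecting terms: 2x = 16, so x = 8.
Then 2E = 72 + 3·8 = 96, so E = 48, V = 2E/4 = 24, F = 18 + 8 = 26.

48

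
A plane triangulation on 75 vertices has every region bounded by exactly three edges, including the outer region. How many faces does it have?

146

In a plane triangulation 3F = 2E and V − E + F = 2, so F = 2V − 4 = 2·75 − 4 = 146.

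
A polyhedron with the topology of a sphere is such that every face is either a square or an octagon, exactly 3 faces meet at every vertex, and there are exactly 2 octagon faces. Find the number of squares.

Let x be the number of squares; then F = 2 + x.
Edge–face incidences: 2E = 8·2 + 4·x = 16 + 4x.
Every vertex has degree 3, so 3V = 2E.
Euler: V − E + F = 2 ⇒ (2E)/3 − E + (2 + x) = 2.
Multiply by 6: 2·(2E) − 3·(2E) + 6·(2 + x) = 12, i.e. 12 + 6x − (16 + 4x) = 12.
Collecting terms: 2x − 4 = 12, so 2x = 16, so x = 8.
Then 2E = 16 + 4·8 = 48, so E = 24, V = 2E/3 = 16, F = 2 + 8 = 10.

8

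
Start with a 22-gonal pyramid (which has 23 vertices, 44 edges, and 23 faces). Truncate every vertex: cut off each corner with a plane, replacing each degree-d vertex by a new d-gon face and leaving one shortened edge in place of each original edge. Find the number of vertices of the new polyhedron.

88

Truncation replaces each original edge-end by a new vertex, so V′ = 2E = 88.
Each original edge survives, and each old vertex of degree d contributes d new edges; summing degrees gives Σd = 2E, so E′ = E + 2E = 3E = 132.
Each original face survives and each original vertex becomes one new face: F′ = F + V = 46.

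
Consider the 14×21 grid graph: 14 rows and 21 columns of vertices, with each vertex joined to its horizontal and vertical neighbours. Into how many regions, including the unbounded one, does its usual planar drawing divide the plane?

The grid has V = 14·21 = 294 vertices and E = 14·20 + 21·13 = 553 edges.
F = 2 − V + E = 2 − 294 + 553 = 261.

261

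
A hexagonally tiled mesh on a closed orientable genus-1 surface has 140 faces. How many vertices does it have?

χ = 2 − 2·1 = 0, and every face is a hexagon so 6F = 2E.
E = 6·140/2 = 420. Then V = 0 + E − F = 0 + 420 − 140 = 280.

280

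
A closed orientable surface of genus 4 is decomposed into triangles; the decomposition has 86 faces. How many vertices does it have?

37

χ = 2 − 2·4 = -6, and every face is a triangle so 3F = 2E.
E = 3·86/2 = 129. Then V = -6 + E − F = -6 + 129 − 86 = 37.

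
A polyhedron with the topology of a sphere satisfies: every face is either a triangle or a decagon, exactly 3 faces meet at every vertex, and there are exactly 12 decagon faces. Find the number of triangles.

Let x be the number of triangles; then F = 12 + x.
Edge–face incidences: 2E = 10·12 + 3·x = 120 + 3x.
Every vertex has degree 3, so 3V = 2E.
Euler: V − E + F = 2 ⇒ (2E)/3 − E + (12 + x) = 2.
Multiply by 6: 2·(2E) − 3·(2E) + 6·(12 + x) = 12, i.e. 72 + 6x − (120 + 3x) = 12.
Collecting terms: 3x − 48 = 12, so 3x = 60, so x = 20.
Then 2E = 120 + 3·20 = 180, so E = 90, V = 2E/3 = 60, F = 12 + 20 = 32.

20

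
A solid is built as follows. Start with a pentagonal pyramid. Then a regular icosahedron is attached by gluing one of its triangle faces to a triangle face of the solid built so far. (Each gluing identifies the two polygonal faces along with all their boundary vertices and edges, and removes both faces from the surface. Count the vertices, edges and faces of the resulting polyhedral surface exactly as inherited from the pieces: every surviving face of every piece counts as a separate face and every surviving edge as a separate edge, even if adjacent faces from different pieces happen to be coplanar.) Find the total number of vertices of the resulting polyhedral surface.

15

A pentagonal pyramid: V=6, E=10, F=6.
Attach a regular icosahedron (V=12, E=30, F=20) along a 3-gon: merge 3 vertices and 3 edges, delete both glued faces → V=15, E=37, F=24.
Check: V − E + F = 15 − 37 + 24 = 2.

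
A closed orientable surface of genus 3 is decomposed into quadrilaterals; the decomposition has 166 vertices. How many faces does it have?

170

χ = 2 − 2·3 = -4, and every face is a square so 4F = 2E.
V − E + F = -4 with E = 4F/2 gives 166 − (4/2 − 1)·F = -4, so F = 170 and E = 340.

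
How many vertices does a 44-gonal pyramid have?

A pyramid on an n-gon base has one n-gon and n triangles: V = 44 + 1 = 45, E = 2·44 = 88, F = 44 + 1 = 45.
Check: V − E + F = 45 − 88 + 45 = 2.

45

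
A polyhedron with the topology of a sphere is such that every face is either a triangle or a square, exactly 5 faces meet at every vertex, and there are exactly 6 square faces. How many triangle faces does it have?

Let x be the number of triangles; then F = 6 + x.
Edge–face incidences: 2E = 4·6 + 3·x = 24 + 3x.
Every vertex has degree 5, so 5V = 2E.
Euler: V − E + F = 2 ⇒ (2E)/5 − E + (6 + x) = 2.
Multiply by 10: 2·(2E) − 5·(2E) + 10·(6 + x) = 20, i.e. 60 + 10x − 3·(24 + 3x) = 20.
Collecting terms: x − 12 = 20, so x = 32.
Then 2E = 24 + 3·32 = 120, so E = 60, V = 2E/5 = 24, F = 6 + 32 = 38.

32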